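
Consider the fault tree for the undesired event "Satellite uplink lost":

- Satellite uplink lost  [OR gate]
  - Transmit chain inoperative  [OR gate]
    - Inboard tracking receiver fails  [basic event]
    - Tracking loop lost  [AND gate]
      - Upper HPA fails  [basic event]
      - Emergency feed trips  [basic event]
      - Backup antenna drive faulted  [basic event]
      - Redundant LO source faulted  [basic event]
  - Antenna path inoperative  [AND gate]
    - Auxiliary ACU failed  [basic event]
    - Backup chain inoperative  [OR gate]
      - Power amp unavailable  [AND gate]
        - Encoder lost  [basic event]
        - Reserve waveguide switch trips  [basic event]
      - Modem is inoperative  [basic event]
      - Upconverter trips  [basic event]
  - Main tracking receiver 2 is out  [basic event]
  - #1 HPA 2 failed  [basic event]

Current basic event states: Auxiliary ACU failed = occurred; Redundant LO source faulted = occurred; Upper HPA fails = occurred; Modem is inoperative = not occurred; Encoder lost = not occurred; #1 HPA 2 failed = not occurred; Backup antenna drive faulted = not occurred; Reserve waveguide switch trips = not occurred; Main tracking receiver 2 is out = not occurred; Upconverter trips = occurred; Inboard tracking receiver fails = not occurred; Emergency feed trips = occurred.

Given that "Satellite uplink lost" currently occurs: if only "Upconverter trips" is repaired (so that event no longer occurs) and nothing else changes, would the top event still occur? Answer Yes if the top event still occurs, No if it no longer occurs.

No

Counterfactual: set "Upconverter trips" to not occurred.
Tracking loop lost [AND]: Upper HPA fails=occurs, Emergency feed trips=occurs, Backup antenna drive faulted=not, Redundant LO source faulted=occurs → not all inputs occur → does not occur.
Transmit chain inoperative [OR]: Inboard tracking receiver fails=not, Tracking loop lost=not → no input occurs → does not occur.
Power amp unavailable [AND]: Encoder lost=not, Reserve waveguide switch trips=not → not all inputs occur → does not occur.
Backup chain inoperative [OR]: Power amp unavailable=not, Modem is inoperative=not, Upconverter trips=not → no input occurs → does not occur.
Antenna path inoperative [AND]: Auxiliary ACU failed=occurs, Backup chain inoperative=not → not all inputs occur → does not occur.
Satellite uplink lost [OR]: Transmit chain inoperative=not, Antenna path inoperative=not, Main tracking receiver 2 is out=not, #1 HPA 2 failed=not → no input occurs → does not occur.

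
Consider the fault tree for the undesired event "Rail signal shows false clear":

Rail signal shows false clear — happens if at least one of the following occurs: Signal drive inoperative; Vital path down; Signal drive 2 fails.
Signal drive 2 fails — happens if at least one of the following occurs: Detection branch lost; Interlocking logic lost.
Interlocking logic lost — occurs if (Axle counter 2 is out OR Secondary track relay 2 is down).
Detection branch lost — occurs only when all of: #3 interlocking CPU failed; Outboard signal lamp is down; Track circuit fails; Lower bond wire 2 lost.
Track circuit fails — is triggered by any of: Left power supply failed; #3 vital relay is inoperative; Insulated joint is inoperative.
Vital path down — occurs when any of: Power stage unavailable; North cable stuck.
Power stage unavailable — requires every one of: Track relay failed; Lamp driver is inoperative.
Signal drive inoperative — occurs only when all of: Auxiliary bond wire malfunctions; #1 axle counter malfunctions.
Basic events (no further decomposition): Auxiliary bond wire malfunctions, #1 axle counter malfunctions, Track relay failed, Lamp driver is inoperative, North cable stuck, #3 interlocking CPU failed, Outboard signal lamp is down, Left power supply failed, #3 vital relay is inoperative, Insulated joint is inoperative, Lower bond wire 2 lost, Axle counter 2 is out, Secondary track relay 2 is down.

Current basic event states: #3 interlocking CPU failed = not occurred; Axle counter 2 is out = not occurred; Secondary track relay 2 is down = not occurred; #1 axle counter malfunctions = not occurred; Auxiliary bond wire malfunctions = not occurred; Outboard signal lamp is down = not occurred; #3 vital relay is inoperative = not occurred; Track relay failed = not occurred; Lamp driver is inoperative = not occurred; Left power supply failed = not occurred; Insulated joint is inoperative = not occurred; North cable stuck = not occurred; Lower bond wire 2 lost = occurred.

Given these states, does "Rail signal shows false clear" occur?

No

Signal drive inoperative [AND]: Auxiliary bond wire malfunctions=not, #1 axle counter malfunctions=not → not all inputs occur → does not occur.
Power stage unavailable [AND]: Track relay failed=not, Lamp driver is inoperative=not → not all inputs occur → does not occur.
Vital path down [OR]: Power stage unavailable=not, North cable stuck=not → no input occurs → does not occur.
Track circuit fails [OR]: Left power supply failed=not, #3 vital relay is inoperative=not, Insulated joint is inoperative=not → no input occurs → does not occur.
Detection branch lost [AND]: #3 interlocking CPU failed=not, Outboard signal lamp is down=not, Track circuit fails=not, Lower bond wire 2 lost=occurs → not all inputs occur → does not occur.
Interlocking logic lost [OR]: Axle counter 2 is out=not, Secondary track relay 2 is down=not → no input occurs → does not occur.
Signal drive 2 fails [OR]: Detection branch lost=not, Interlocking logic lost=not → no input occurs → does not occur.
Rail signal shows false clear [OR]: Signal drive inoperative=not, Vital path down=not, Signal drive 2 fails=not → no input occurs → does not occur.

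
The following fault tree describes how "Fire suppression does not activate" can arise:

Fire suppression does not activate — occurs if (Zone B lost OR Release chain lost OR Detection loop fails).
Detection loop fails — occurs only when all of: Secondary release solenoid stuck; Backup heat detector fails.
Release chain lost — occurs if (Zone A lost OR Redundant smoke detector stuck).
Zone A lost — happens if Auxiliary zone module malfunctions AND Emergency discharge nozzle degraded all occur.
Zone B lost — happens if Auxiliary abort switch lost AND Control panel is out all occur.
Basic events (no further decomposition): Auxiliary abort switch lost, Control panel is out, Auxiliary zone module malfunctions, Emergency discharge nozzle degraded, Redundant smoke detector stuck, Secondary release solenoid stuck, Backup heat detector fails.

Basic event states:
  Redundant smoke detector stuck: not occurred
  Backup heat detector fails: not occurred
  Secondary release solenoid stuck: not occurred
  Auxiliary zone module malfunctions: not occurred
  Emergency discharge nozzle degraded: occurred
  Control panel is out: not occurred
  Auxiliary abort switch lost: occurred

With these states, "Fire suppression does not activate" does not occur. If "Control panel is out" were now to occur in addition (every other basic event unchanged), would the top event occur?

Counterfactual: set "Control panel is out" to occurred.
Zone B lost [AND]: Auxiliary abort switch lost=occurs, Control panel is out=occurs → all inputs occur → occurs.
Zone A lost [AND]: Auxiliary zone module malfunctions=not, Emergency discharge nozzle degraded=occurs → not all inputs occur → does not occur.
Release chain lost [OR]: Zone A lost=not, Redundant smoke detector stuck=not → no input occurs → does not occur.
Detection loop fails [AND]: Secondary release solenoid stuck=not, Backup heat detector fails=not → not all inputs occur → does not occur.
Fire suppression does not activate [OR]: Zone B lost=occurs, Release chain lost=not, Detection loop fails=not → at least one input occurs → occurs.

Yes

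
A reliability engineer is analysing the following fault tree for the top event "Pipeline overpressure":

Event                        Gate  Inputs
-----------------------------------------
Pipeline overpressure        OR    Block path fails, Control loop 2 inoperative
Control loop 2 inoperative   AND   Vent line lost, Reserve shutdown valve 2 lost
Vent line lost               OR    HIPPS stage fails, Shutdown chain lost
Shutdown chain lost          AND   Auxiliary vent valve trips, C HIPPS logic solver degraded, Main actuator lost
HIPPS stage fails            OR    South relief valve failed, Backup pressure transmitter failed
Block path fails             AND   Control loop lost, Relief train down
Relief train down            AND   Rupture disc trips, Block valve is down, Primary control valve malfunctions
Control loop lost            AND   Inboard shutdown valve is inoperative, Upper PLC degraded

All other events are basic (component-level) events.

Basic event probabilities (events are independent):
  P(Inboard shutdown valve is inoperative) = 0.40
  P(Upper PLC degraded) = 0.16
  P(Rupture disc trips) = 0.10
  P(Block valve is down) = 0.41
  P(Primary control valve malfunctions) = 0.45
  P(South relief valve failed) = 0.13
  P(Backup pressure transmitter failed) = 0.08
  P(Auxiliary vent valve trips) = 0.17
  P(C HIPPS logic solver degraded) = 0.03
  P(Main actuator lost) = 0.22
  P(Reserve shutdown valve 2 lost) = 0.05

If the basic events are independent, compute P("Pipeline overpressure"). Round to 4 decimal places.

0.0112

P(Control loop lost) [AND] = 0.40 × 0.16 = 0.064000
P(Relief train down) [AND] = 0.10 × 0.41 × 0.45 = 0.018450
P(Block path fails) [AND] = 0.064000 × 0.018450 = 0.001181
P(HIPPS stage fails) [OR] = 1 − (1−0.13) × (1−0.08) = 0.199600
P(Shutdown chain lost) [AND] = 0.17 × 0.03 × 0.22 = 0.001122
P(Vent line lost) [OR] = 1 − (1−0.199600) × (1−0.001122) = 0.200498
P(Control loop 2 inoperative) [AND] = 0.200498 × 0.05 = 0.010025
P(Pipeline overpressure) [OR] = 1 − (1−0.001181) × (1−0.010025) = 0.011194
Rounded to 4 decimal places: P(Pipeline overpressure) ≈ 0.0112.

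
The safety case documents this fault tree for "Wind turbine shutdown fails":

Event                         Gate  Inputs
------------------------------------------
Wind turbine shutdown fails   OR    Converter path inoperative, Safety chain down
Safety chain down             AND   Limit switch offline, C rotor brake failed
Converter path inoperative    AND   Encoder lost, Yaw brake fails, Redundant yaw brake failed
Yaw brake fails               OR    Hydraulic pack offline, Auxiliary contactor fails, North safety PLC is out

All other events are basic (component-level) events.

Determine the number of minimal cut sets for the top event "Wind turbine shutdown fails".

4

Yaw brake fails [OR]: union of children's cut sets → 3 cut set(s).
Converter path inoperative [AND]: one cut set from each child combined → 1 × 3 × 1 = 3 cut set(s).
Safety chain down [AND]: one cut set from each child combined → 1 × 1 = 1 cut set(s).
Wind turbine shutdown fails [OR]: union of children's cut sets → 4 cut set(s).
Minimal cut sets: {Encoder lost, Hydraulic pack offline, Redundant yaw brake failed}; {Auxiliary contactor fails, Encoder lost, Redundant yaw brake failed}; {Encoder lost, North safety PLC is out, Redundant yaw brake failed}; {C rotor brake failed, Limit switch offline}.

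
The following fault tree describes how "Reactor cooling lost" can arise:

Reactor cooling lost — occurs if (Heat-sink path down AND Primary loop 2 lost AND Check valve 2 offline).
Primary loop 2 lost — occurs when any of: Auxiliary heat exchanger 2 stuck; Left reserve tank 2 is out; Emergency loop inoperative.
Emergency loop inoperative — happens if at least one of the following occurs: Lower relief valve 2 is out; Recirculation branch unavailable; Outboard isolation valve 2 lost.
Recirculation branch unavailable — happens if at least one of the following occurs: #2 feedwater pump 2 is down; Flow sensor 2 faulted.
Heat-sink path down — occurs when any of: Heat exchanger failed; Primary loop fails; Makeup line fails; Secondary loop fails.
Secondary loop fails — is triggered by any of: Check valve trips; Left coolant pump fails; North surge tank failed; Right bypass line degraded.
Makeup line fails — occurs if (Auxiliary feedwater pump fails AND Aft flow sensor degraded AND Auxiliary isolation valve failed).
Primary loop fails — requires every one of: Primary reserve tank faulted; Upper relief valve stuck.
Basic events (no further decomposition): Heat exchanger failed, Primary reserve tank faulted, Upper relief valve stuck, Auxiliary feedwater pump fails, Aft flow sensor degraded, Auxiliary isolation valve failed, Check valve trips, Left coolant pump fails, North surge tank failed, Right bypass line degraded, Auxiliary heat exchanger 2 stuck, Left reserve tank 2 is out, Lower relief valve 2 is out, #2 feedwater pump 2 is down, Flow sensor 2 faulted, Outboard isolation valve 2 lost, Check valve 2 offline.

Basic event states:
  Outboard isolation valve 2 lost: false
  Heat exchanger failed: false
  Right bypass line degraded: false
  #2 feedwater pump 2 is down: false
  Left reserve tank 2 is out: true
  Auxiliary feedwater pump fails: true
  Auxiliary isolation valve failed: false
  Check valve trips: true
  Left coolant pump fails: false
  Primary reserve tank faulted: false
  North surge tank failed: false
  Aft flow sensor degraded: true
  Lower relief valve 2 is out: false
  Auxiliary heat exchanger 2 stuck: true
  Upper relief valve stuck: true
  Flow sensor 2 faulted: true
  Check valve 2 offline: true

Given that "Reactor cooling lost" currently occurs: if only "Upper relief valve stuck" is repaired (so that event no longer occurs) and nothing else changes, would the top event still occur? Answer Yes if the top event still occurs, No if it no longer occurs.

Yes

Counterfactual: set "Upper relief valve stuck" to not occurred.
Primary loop fails [AND]: Primary reserve tank faulted=not, Upper relief valve stuck=not → not all inputs occur → does not occur.
Makeup line fails [AND]: Auxiliary feedwater pump fails=occurs, Aft flow sensor degraded=occurs, Auxiliary isolation valve failed=not → not all inputs occur → does not occur.
Secondary loop fails [OR]: Check valve trips=occurs, Left coolant pump fails=not, North surge tank failed=not, Right bypass line degraded=not → at least one input occurs → occurs.
Heat-sink path down [OR]: Heat exchanger failed=not, Primary loop fails=not, Makeup line fails=not, Secondary loop fails=occurs → at least one input occurs → occurs.
Recirculation branch unavailable [OR]: #2 feedwater pump 2 is down=not, Flow sensor 2 faulted=occurs → at least one input occurs → occurs.
Emergency loop inoperative [OR]: Lower relief valve 2 is out=not, Recirculation branch unavailable=occurs, Outboard isolation valve 2 lost=not → at least one input occurs → occurs.
Primary loop 2 lost [OR]: Auxiliary heat exchanger 2 stuck=occurs, Left reserve tank 2 is out=occurs, Emergency loop inoperative=occurs → at least one input occurs → occurs.
Reactor cooling lost [AND]: Heat-sink path down=occurs, Primary loop 2 lost=occurs, Check valve 2 offline=occurs → all inputs occur → occurs.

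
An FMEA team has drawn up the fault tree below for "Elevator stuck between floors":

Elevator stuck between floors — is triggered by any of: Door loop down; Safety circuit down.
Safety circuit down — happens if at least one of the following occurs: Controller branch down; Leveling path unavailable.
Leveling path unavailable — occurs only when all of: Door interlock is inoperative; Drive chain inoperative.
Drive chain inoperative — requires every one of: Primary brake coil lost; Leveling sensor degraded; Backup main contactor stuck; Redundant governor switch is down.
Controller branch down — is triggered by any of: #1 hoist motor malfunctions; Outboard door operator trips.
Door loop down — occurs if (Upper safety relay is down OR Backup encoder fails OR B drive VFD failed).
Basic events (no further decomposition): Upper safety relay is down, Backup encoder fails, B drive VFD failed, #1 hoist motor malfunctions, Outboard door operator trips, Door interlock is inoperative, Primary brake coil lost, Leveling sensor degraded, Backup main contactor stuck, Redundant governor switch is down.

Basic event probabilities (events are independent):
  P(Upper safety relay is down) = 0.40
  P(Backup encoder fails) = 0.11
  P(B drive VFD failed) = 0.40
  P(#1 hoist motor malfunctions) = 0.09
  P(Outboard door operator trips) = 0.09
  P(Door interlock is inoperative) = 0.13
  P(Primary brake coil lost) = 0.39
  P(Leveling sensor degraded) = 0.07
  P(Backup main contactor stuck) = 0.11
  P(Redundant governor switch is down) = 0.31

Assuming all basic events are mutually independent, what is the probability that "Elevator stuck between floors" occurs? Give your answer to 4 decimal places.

P(Door loop down) [OR] = 1 − (1−0.40) × (1−0.11) × (1−0.40) = 0.679600
P(Controller branch down) [OR] = 1 − (1−0.09) × (1−0.09) = 0.171900
P(Drive chain inoperative) [AND] = 0.39 × 0.07 × 0.11 × 0.31 = 0.000931
P(Leveling path unavailable) [AND] = 0.13 × 0.000931 = 0.000121
P(Safety circuit down) [OR] = 1 − (1−0.171900) × (1−0.000121) = 0.172000
P(Elevator stuck between floors) [OR] = 1 − (1−0.679600) × (1−0.172000) = 0.734709
Rounded to 4 decimal places: P(Elevator stuck between floors) ≈ 0.7347.

0.7347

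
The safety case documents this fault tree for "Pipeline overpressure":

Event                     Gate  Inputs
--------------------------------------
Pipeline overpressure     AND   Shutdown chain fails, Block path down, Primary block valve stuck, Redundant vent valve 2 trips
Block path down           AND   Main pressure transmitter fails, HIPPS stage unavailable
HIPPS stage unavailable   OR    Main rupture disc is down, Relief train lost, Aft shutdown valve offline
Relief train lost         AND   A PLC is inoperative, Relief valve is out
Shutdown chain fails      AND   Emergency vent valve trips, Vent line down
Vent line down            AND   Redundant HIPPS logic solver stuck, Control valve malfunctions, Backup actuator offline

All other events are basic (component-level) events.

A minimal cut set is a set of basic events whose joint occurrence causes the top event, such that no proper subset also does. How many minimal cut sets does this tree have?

Vent line down [AND]: one cut set from each child combined → 1 × 1 × 1 = 1 cut set(s).
Shutdown chain fails [AND]: one cut set from each child combined → 1 × 1 = 1 cut set(s).
Relief train lost [AND]: one cut set from each child combined → 1 × 1 = 1 cut set(s).
HIPPS stage unavailable [OR]: union of children's cut sets → 3 cut set(s).
Block path down [AND]: one cut set from each child combined → 1 × 3 = 3 cut set(s).
Pipeline overpressure [AND]: one cut set from each child combined → 1 × 3 × 1 × 1 = 3 cut set(s).
Minimal cut sets: {Backup actuator offline, Control valve malfunctions, Emergency vent valve trips, Main pressure transmitter fails, Main rupture disc is down, Primary block valve stuck, Redundant HIPPS logic solver stuck, Redundant vent valve 2 trips}; {A PLC is inoperative, Backup actuator offline, Control valve malfunctions, Emergency vent valve trips, Main pressure transmitter fails, Primary block valve stuck, Redundant HIPPS logic solver stuck, Redundant vent valve 2 trips, Relief valve is out}; {Aft shutdown valve offline, Backup actuator offline, Control valve malfunctions, Emergency vent valve trips, Main pressure transmitter fails, Primary block valve stuck, Redundant HIPPS logic solver stuck, Redundant vent valve 2 trips}.

3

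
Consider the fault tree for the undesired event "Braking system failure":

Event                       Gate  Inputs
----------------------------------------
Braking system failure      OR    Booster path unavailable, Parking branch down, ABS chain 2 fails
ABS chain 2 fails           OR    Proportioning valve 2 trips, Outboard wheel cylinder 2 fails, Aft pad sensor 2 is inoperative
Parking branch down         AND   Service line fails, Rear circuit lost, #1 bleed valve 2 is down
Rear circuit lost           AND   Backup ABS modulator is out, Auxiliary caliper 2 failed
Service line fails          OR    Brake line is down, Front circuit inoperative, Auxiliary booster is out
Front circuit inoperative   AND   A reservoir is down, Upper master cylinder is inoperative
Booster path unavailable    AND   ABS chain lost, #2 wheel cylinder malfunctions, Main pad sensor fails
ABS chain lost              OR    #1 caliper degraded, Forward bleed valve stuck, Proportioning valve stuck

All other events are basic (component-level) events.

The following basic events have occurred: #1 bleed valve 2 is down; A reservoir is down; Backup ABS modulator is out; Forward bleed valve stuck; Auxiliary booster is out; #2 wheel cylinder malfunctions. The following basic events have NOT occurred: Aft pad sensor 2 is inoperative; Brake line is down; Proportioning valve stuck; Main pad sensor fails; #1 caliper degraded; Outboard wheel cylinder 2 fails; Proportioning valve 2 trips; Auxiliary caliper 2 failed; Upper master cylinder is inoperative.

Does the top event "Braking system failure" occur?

No

ABS chain lost [OR]: #1 caliper degraded=not, Forward bleed valve stuck=occurs, Proportioning valve stuck=not → at least one input occurs → occurs.
Booster path unavailable [AND]: ABS chain lost=occurs, #2 wheel cylinder malfunctions=occurs, Main pad sensor fails=not → not all inputs occur → does not occur.
Front circuit inoperative [AND]: A reservoir is down=occurs, Upper master cylinder is inoperative=not → not all inputs occur → does not occur.
Service line fails [OR]: Brake line is down=not, Front circuit inoperative=not, Auxiliary booster is out=occurs → at least one input occurs → occurs.
Rear circuit lost [AND]: Backup ABS modulator is out=occurs, Auxiliary caliper 2 failed=not → not all inputs occur → does not occur.
Parking branch down [AND]: Service line fails=occurs, Rear circuit lost=not, #1 bleed valve 2 is down=occurs → not all inputs occur → does not occur.
ABS chain 2 fails [OR]: Proportioning valve 2 trips=not, Outboard wheel cylinder 2 fails=not, Aft pad sensor 2 is inoperative=not → no input occurs → does not occur.
Braking system failure [OR]: Booster path unavailable=not, Parking branch down=not, ABS chain 2 fails=not → no input occurs → does not occur.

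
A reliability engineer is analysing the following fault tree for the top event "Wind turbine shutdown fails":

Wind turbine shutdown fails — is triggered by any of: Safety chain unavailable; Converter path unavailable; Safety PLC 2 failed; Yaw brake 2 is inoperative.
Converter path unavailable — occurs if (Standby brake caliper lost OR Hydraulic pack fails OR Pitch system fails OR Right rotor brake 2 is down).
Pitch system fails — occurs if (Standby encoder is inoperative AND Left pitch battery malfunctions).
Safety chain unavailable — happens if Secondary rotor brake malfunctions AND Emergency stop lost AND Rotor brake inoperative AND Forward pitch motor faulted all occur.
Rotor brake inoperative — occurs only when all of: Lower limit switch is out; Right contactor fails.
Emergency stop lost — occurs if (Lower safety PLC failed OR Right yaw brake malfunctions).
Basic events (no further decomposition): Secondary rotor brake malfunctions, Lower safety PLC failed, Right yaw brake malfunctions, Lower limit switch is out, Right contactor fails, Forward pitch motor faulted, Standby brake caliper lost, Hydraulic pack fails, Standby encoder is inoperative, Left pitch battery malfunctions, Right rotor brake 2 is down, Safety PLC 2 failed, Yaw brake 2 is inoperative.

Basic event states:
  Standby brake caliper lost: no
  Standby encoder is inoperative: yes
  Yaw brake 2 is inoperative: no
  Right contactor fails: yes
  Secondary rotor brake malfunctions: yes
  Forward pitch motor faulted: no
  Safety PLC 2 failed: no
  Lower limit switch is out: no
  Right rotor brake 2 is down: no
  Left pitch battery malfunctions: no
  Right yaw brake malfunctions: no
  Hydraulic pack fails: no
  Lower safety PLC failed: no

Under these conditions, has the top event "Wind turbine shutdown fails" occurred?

Emergency stop lost [OR]: Lower safety PLC failed=not, Right yaw brake malfunctions=not → no input occurs → does not occur.
Rotor brake inoperative [AND]: Lower limit switch is out=not, Right contactor fails=occurs → not all inputs occur → does not occur.
Safety chain unavailable [AND]: Secondary rotor brake malfunctions=occurs, Emergency stop lost=not, Rotor brake inoperative=not, Forward pitch motor faulted=not → not all inputs occur → does not occur.
Pitch system fails [AND]: Standby encoder is inoperative=occurs, Left pitch battery malfunctions=not → not all inputs occur → does not occur.
Converter path unavailable [OR]: Standby brake caliper lost=not, Hydraulic pack fails=not, Pitch system fails=not, Right rotor brake 2 is down=not → no input occurs → does not occur.
Wind turbine shutdown fails [OR]: Safety chain unavailable=not, Converter path unavailable=not, Safety PLC 2 failed=not, Yaw brake 2 is inoperative=not → no input occurs → does not occur.

No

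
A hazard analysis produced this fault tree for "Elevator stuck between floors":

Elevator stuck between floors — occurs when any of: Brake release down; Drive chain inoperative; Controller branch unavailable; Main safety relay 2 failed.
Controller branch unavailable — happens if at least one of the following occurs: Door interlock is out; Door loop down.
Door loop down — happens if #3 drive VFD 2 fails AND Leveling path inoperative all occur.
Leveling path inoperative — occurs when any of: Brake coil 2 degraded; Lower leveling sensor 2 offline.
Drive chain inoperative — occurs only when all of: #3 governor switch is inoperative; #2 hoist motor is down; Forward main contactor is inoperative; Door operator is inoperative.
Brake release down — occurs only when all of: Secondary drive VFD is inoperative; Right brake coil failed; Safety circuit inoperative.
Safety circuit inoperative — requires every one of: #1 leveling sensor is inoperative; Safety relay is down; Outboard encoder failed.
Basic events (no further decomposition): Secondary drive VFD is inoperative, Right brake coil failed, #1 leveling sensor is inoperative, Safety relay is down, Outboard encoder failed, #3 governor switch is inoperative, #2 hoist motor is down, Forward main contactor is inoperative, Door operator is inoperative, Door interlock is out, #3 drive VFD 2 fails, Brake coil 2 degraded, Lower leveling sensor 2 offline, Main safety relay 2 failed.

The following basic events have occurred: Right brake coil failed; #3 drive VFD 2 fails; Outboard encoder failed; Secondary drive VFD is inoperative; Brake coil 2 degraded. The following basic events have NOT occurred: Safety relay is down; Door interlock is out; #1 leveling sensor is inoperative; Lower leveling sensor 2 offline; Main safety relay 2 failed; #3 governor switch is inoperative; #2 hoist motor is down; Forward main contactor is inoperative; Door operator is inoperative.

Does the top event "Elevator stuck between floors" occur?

Yes

Safety circuit inoperative [AND]: #1 leveling sensor is inoperative=not, Safety relay is down=not, Outboard encoder failed=occurs → not all inputs occur → does not occur.
Brake release down [AND]: Secondary drive VFD is inoperative=occurs, Right brake coil failed=occurs, Safety circuit inoperative=not → not all inputs occur → does not occur.
Drive chain inoperative [AND]: #3 governor switch is inoperative=not, #2 hoist motor is down=not, Forward main contactor is inoperative=not, Door operator is inoperative=not → not all inputs occur → does not occur.
Leveling path inoperative [OR]: Brake coil 2 degraded=occurs, Lower leveling sensor 2 offline=not → at least one input occurs → occurs.
Door loop down [AND]: #3 drive VFD 2 fails=occurs, Leveling path inoperative=occurs → all inputs occur → occurs.
Controller branch unavailable [OR]: Door interlock is out=not, Door loop down=occurs → at least one input occurs → occurs.
Elevator stuck between floors [OR]: Brake release down=not, Drive chain inoperative=not, Controller branch unavailable=occurs, Main safety relay 2 failed=not → at least one input occurs → occurs.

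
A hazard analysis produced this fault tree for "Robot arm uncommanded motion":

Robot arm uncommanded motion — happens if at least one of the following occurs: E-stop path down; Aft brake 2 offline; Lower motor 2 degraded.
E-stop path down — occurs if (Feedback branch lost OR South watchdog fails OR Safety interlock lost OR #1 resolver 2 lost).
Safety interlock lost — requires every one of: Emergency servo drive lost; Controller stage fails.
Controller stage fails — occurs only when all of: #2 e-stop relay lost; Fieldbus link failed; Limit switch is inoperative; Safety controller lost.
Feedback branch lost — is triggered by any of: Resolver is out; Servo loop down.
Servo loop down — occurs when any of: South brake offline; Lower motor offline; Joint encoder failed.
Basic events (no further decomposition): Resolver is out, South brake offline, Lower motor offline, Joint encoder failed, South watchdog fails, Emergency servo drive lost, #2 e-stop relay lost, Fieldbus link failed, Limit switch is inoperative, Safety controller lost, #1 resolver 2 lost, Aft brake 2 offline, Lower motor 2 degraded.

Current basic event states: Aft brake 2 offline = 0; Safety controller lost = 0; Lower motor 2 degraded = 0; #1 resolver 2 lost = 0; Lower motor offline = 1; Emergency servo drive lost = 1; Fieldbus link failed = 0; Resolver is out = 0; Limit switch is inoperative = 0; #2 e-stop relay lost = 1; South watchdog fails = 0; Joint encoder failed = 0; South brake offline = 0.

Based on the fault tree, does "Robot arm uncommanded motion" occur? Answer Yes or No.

Servo loop down [OR]: South brake offline=not, Lower motor offline=occurs, Joint encoder failed=not → at least one input occurs → occurs.
Feedback branch lost [OR]: Resolver is out=not, Servo loop down=occurs → at least one input occurs → occurs.
Controller stage fails [AND]: #2 e-stop relay lost=occurs, Fieldbus link failed=not, Limit switch is inoperative=not, Safety controller lost=not → not all inputs occur → does not occur.
Safety interlock lost [AND]: Emergency servo drive lost=occurs, Controller stage fails=not → not all inputs occur → does not occur.
E-stop path down [OR]: Feedback branch lost=occurs, South watchdog fails=not, Safety interlock lost=not, #1 resolver 2 lost=not → at least one input occurs → occurs.
Robot arm uncommanded motion [OR]: E-stop path down=occurs, Aft brake 2 offline=not, Lower motor 2 degraded=not → at least one input occurs → occurs.

Yes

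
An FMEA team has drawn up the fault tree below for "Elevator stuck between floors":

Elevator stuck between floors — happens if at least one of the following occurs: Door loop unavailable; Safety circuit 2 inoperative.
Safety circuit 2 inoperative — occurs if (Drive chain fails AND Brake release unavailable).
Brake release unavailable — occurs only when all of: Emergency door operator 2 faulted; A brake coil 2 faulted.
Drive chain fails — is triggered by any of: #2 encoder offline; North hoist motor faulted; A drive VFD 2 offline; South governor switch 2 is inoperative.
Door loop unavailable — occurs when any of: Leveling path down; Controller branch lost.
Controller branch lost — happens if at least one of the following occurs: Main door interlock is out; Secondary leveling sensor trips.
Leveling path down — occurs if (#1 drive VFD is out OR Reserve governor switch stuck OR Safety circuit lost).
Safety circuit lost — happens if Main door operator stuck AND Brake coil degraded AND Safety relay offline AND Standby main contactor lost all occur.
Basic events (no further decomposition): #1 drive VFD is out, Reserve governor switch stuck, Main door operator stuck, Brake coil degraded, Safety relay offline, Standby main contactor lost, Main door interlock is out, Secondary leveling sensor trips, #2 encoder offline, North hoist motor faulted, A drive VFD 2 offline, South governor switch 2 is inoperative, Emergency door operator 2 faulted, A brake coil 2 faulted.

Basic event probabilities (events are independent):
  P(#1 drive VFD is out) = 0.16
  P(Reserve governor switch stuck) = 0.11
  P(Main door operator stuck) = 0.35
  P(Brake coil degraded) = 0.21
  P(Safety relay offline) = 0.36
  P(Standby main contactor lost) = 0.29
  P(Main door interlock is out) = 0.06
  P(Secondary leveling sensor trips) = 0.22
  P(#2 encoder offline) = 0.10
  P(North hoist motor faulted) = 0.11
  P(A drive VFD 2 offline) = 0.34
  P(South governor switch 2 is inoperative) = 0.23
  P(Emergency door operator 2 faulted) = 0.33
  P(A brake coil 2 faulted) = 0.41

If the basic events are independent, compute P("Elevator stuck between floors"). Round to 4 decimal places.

P(Safety circuit lost) [AND] = 0.35 × 0.21 × 0.36 × 0.29 = 0.007673
P(Leveling path down) [OR] = 1 − (1−0.16) × (1−0.11) × (1−0.007673) = 0.258136
P(Controller branch lost) [OR] = 1 − (1−0.06) × (1−0.22) = 0.266800
P(Door loop unavailable) [OR] = 1 − (1−0.258136) × (1−0.266800) = 0.456065
P(Drive chain fails) [OR] = 1 − (1−0.10) × (1−0.11) × (1−0.34) × (1−0.23) = 0.592932
P(Brake release unavailable) [AND] = 0.33 × 0.41 = 0.135300
P(Safety circuit 2 inoperative) [AND] = 0.592932 × 0.135300 = 0.080224
P(Elevator stuck between floors) [OR] = 1 − (1−0.456065) × (1−0.080224) = 0.499702
Rounded to 4 decimal places: P(Elevator stuck between floors) ≈ 0.4997.

0.4997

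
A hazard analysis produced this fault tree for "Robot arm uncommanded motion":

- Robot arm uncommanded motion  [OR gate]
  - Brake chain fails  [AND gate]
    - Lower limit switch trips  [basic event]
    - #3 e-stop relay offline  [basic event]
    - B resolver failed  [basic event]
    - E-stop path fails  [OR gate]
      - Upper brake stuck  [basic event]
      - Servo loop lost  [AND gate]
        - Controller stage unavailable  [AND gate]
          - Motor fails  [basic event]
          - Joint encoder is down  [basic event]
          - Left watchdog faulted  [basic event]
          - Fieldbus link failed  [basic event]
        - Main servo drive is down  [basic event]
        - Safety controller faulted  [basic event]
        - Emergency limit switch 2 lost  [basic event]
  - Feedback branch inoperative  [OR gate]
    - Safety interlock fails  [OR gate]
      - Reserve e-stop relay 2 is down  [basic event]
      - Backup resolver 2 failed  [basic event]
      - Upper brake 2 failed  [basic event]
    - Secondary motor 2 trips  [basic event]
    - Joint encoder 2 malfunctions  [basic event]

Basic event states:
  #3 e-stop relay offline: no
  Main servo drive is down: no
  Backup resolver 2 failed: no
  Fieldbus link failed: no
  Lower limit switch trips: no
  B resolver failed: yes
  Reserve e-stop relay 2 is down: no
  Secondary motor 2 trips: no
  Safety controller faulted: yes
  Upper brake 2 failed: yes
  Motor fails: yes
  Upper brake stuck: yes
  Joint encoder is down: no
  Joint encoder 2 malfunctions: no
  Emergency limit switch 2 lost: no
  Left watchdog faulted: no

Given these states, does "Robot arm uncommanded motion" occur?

Controller stage unavailable [AND]: Motor fails=occurs, Joint encoder is down=not, Left watchdog faulted=not, Fieldbus link failed=not → not all inputs occur → does not occur.
Servo loop lost [AND]: Controller stage unavailable=not, Main servo drive is down=not, Safety controller faulted=occurs, Emergency limit switch 2 lost=not → not all inputs occur → does not occur.
E-stop path fails [OR]: Upper brake stuck=occurs, Servo loop lost=not → at least one input occurs → occurs.
Brake chain fails [AND]: Lower limit switch trips=not, #3 e-stop relay offline=not, B resolver failed=occurs, E-stop path fails=occurs → not all inputs occur → does not occur.
Safety interlock fails [OR]: Reserve e-stop relay 2 is down=not, Backup resolver 2 failed=not, Upper brake 2 failed=occurs → at least one input occurs → occurs.
Feedback branch inoperative [OR]: Safety interlock fails=occurs, Secondary motor 2 trips=not, Joint encoder 2 malfunctions=not → at least one input occurs → occurs.
Robot arm uncommanded motion [OR]: Brake chain fails=not, Feedback branch inoperative=occurs → at least one input occurs → occurs.

Yes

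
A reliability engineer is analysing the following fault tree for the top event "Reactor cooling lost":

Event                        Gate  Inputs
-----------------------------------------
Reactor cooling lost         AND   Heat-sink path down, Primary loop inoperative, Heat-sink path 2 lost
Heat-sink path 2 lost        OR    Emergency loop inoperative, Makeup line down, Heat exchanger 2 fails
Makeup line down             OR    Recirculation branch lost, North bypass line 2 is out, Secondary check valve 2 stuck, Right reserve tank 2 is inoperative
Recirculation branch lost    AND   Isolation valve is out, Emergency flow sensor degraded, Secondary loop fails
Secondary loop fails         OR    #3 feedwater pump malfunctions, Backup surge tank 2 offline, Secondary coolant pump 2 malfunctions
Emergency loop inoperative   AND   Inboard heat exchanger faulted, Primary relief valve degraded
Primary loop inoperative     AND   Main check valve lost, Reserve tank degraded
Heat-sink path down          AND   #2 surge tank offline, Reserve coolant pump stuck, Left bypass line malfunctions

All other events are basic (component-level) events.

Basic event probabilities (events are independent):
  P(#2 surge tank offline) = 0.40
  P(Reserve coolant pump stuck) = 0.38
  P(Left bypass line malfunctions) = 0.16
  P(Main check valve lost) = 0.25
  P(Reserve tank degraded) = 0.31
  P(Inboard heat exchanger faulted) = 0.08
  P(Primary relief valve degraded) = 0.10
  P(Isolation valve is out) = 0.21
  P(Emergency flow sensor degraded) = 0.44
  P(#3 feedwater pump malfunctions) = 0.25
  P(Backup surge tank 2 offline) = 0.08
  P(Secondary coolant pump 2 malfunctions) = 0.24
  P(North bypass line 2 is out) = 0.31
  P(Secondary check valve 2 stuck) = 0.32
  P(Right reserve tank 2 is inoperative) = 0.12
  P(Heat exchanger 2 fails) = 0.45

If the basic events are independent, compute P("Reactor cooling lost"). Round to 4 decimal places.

0.0015

P(Heat-sink path down) [AND] = 0.40 × 0.38 × 0.16 = 0.024320
P(Primary loop inoperative) [AND] = 0.25 × 0.31 = 0.077500
P(Emergency loop inoperative) [AND] = 0.08 × 0.10 = 0.008000
P(Secondary loop fails) [OR] = 1 − (1−0.25) × (1−0.08) × (1−0.24) = 0.475600
P(Recirculation branch lost) [AND] = 0.21 × 0.44 × 0.475600 = 0.043945
P(Makeup line down) [OR] = 1 − (1−0.043945) × (1−0.31) × (1−0.32) × (1−0.12) = 0.605249
P(Heat-sink path 2 lost) [OR] = 1 − (1−0.008000) × (1−0.605249) × (1−0.45) = 0.784624
P(Reactor cooling lost) [AND] = 0.024320 × 0.077500 × 0.784624 = 0.001479
Rounded to 4 decimal places: P(Reactor cooling lost) ≈ 0.0015.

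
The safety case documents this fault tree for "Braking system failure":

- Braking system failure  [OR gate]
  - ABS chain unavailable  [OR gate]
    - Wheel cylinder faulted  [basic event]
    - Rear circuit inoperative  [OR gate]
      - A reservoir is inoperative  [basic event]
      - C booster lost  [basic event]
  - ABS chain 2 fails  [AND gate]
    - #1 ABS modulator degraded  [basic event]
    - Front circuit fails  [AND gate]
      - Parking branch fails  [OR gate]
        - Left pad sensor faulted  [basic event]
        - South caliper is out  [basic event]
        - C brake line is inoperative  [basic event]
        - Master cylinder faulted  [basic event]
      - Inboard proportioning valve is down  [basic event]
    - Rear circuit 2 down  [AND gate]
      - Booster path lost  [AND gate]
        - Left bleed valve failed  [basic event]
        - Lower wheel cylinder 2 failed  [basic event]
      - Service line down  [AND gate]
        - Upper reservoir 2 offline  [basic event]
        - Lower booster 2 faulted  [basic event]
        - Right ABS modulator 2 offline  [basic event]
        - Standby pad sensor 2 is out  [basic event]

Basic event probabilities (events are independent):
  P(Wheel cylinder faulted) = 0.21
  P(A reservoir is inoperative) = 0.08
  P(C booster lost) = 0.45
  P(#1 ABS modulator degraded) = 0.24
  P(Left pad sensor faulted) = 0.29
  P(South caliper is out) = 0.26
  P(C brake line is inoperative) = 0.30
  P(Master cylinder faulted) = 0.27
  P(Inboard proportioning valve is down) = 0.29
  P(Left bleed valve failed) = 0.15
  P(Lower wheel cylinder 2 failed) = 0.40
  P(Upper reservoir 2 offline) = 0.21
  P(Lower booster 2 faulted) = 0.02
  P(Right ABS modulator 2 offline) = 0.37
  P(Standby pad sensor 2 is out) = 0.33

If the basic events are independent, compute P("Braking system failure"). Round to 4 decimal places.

0.6003

P(Rear circuit inoperative) [OR] = 1 − (1−0.08) × (1−0.45) = 0.494000
P(ABS chain unavailable) [OR] = 1 − (1−0.21) × (1−0.494000) = 0.600260
P(Parking branch fails) [OR] = 1 − (1−0.29) × (1−0.26) × (1−0.30) × (1−0.27) = 0.731521
P(Front circuit fails) [AND] = 0.731521 × 0.29 = 0.212141
P(Booster path lost) [AND] = 0.15 × 0.40 = 0.060000
P(Service line down) [AND] = 0.21 × 0.02 × 0.37 × 0.33 = 0.000513
P(Rear circuit 2 down) [AND] = 0.060000 × 0.000513 = 0.000031
P(ABS chain 2 fails) [AND] = 0.24 × 0.212141 × 0.000031 = 0.000002
P(Braking system failure) [OR] = 1 − (1−0.600260) × (1−0.000002) = 0.600261
Rounded to 4 decimal places: P(Braking system failure) ≈ 0.6003.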